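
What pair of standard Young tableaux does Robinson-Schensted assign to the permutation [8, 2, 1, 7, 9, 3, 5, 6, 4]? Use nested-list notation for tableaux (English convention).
Insert each entry of the permutation into P by Schensted row insertion, recording in Q the position of each new cell.

Insert 8: appended to row 1. P = [[8]], Q = [[1]].
Insert 2: 2 bumps 8 from row 1; 8 starts row 2. P = [[2], [8]], Q = [[1], [2]].
Insert 1: 1 bumps 2 from row 1; 2 bumps 8 from row 2; 8 starts row 3. P = [[1], [2], [8]], Q = [[1], [2], [3]].
Insert 7: appended to row 1. P = [[1, 7], [2], [8]], Q = [[1, 4], [2], [3]].
Insert 9: appended to row 1. P = [[1, 7, 9], [2], [8]], Q = [[1, 4, 5], [2], [3]].
Insert 3: 3 bumps 7 from row 1; 7 appends to row 2. P = [[1, 3, 9], [2, 7], [8]], Q = [[1, 4, 5], [2, 6], [3]].
Insert 5: 5 bumps 9 from row 1; 9 appends to row 2. P = [[1, 3, 5], [2, 7, 9], [8]], Q = [[1, 4, 5], [2, 6, 7], [3]].
Insert 6: appended to row 1. P = [[1, 3, 5, 6], [2, 7, 9], [8]], Q = [[1, 4, 5, 8], [2, 6, 7], [3]].
Insert 4: 4 bumps 5 from row 1; 5 bumps 7 from row 2; 7 bumps 8 from row 3; 8 starts row 4. P = [[1, 3, 4, 6], [2, 5, 9], [7], [8]], Q = [[1, 4, 5, 8], [2, 6, 7], [3], [9]].

So P = [[1, 3, 4, 6], [2, 5, 9], [7], [8]], Q = [[1, 4, 5, 8], [2, 6, 7], [3], [9]].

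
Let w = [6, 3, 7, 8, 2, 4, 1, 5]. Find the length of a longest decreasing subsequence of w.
4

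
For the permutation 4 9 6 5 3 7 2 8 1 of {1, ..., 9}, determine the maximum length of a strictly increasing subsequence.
4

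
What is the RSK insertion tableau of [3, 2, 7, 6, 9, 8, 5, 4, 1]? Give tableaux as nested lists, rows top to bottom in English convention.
P = [[1, 4, 8], [2, 5, 9], [3], [6], [7]]

Insert 3: appended to row 1. P = [[3]].
Insert 2: 2 bumps 3 from row 1; 3 starts row 2. P = [[2], [3]].
Insert 7: appended to row 1. P = [[2, 7], [3]].
Insert 6: 6 bumps 7 from row 1; 7 appends to row 2. P = [[2, 6], [3, 7]].
Insert 9: appended to row 1. P = [[2, 6, 9], [3, 7]].
Insert 8: 8 bumps 9 from row 1; 9 appends to row 2. P = [[2, 6, 8], [3, 7, 9]].
Insert 5: 5 bumps 6 from row 1; 6 bumps 7 from row 2; 7 starts row 3. P = [[2, 5, 8], [3, 6, 9], [7]].
Insert 4: 4 bumps 5 from row 1; 5 bumps 6 from row 2; 6 bumps 7 from row 3; 7 starts row 4. P = [[2, 4, 8], [3, 5, 9], [6], [7]].
Insert 1: 1 bumps 2 from row 1; 2 bumps 3 from row 2; 3 bumps 6 from row 3; 6 bumps 7 from row 4; 7 starts row 5. P = [[1, 4, 8], [2, 5, 9], [3], [6], [7]].

So P = [[1, 4, 8], [2, 5, 9], [3], [6], [7]].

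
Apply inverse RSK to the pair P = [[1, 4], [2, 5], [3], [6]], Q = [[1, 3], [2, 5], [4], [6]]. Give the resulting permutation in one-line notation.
6 3 5 2 4 1

Reverse the RSK construction: for i from n down to 1, find the cell of Q containing i, remove the entry at that cell from P, and reverse-bump it up through P; the value ejected from row 1 is w(i).

Step i=6: Q has 6 at row 4, column 1; remove 6 from row 4 of P and reverse-bump: 6 enters row 3 and ejects 3; 3 enters row 2 and ejects 2; 2 enters row 1 and ejects 1. So w(6) = 1. P is now [[2, 4], [3, 5], [6]].
Step i=5: Q has 5 at row 2, column 2; remove 5 from row 2 of P and reverse-bump: 5 enters row 1 and ejects 4. So w(5) = 4. P is now [[2, 5], [3], [6]].
Step i=4: Q has 4 at row 3, column 1; remove 6 from row 3 of P and reverse-bump: 6 enters row 2 and ejects 3; 3 enters row 1 and ejects 2. So w(4) = 2. P is now [[3, 5], [6]].
Step i=3: Q has 3 at row 1, column 2; remove that cell from P, ejecting 5. So w(3) = 5. P is now [[3], [6]].
Step i=2: Q has 2 at row 2, column 1; remove 6 from row 2 of P and reverse-bump: 6 enters row 1 and ejects 3. So w(2) = 3. P is now [[6]].
Step i=1: Q has 1 at row 1, column 1; remove that cell from P, ejecting 6. So w(1) = 6. P is now [].

So w = 6 3 5 2 4 1.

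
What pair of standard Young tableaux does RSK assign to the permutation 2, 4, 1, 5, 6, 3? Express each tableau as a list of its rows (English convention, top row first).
P = [[1, 3, 5, 6], [2, 4]], Q = [[1, 2, 4, 5], [3, 6]]

Insert each entry of the permutation into P by Schensted row insertion, recording in Q the position of each new cell.

After inserting 2: P = [[2]].
After inserting 4: P = [[2, 4]].
After inserting 1: P = [[1, 4], [2]].
After inserting 5: P = [[1, 4, 5], [2]].
After inserting 6: P = [[1, 4, 5, 6], [2]].
After inserting 3: P = [[1, 3, 5, 6], [2, 4]].

So P = [[1, 3, 5, 6], [2, 4]], Q = [[1, 2, 4, 5], [3, 6]].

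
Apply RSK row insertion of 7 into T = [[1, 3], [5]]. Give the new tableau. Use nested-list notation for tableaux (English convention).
7 is larger than every entry of row 1, so it is appended to row 1. The new tableau is [[1, 3, 7], [5]].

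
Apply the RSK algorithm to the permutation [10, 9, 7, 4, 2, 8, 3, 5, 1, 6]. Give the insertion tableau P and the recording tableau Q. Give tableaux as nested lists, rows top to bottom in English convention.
Insert each entry of the permutation into P by Schensted row insertion, recording in Q the position of each new cell.

Insert 10: appended to row 1. P = [[10]].
Insert 9: 9 bumps 10 from row 1; 10 starts row 2. P = [[9], [10]].
Insert 7: 7 bumps 9 from row 1; 9 bumps 10 from row 2; 10 starts row 3. P = [[7], [9], [10]].
Insert 4: 4 bumps 7 from row 1; 7 bumps 9 from row 2; 9 bumps 10 from row 3; 10 starts row 4. P = [[4], [7], [9], [10]].
Insert 2: 2 bumps 4 from row 1; 4 bumps 7 from row 2; 7 bumps 9 from row 3; 9 bumps 10 from row 4; 10 starts row 5. P = [[2], [4], [7], [9], [10]].
Insert 8: appended to row 1. P = [[2, 8], [4], [7], [9], [10]].
Insert 3: 3 bumps 8 from row 1; 8 appends to row 2. P = [[2, 3], [4, 8], [7], [9], [10]].
Insert 5: appended to row 1. P = [[2, 3, 5], [4, 8], [7], [9], [10]].
Insert 1: 1 bumps 2 from row 1; 2 bumps 4 from row 2; 4 bumps 7 from row 3; 7 bumps 9 from row 4; 9 bumps 10 from row 5; 10 starts row 6. P = [[1, 3, 5], [2, 8], [4], [7], [9], [10]].
Insert 6: appended to row 1. P = [[1, 3, 5, 6], [2, 8], [4], [7], [9], [10]].

So P = [[1, 3, 5, 6], [2, 8], [4], [7], [9], [10]], Q = [[1, 6, 8, 10], [2, 7], [3], [4], [5], [9]].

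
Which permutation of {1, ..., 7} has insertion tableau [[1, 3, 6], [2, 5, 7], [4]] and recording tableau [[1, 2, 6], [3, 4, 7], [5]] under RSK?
4 5 2 3 1 7 6

Reverse RSK: for i = n, n-1, ..., 1, locate i in Q, remove the corresponding corner cell from P, and reverse-bump its entry up through P; the value ejected from row 1 is w(i).

So w = 4 5 2 3 1 7 6.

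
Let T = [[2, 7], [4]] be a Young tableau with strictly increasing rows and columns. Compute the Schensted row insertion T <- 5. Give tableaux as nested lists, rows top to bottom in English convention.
In row 1, 5 replaces 7 (the leftmost entry greater than 5); 7 is bumped to row 2. 7 is appended to row 2. The new tableau is [[2, 5], [4, 7]].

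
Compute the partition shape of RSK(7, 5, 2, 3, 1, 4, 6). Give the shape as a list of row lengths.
RSK row insertion gives P = [[1, 3, 4, 6], [2], [5], [7]], which has shape [4, 1, 1, 1].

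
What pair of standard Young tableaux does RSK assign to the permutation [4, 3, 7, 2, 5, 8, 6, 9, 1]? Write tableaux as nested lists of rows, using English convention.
Insert each entry of the permutation into P by Schensted row insertion, recording in Q the position of each new cell.

After inserting 4: P = [[4]].
After inserting 3: P = [[3], [4]].
After inserting 7: P = [[3, 7], [4]].
After inserting 2: P = [[2, 7], [3], [4]].
After inserting 5: P = [[2, 5], [3, 7], [4]].
After inserting 8: P = [[2, 5, 8], [3, 7], [4]].
After inserting 6: P = [[2, 5, 6], [3, 7, 8], [4]].
After inserting 9: P = [[2, 5, 6, 9], [3, 7, 8], [4]].
After inserting 1: P = [[1, 5, 6, 9], [2, 7, 8], [3], [4]].

So P = [[1, 5, 6, 9], [2, 7, 8], [3], [4]], Q = [[1, 3, 6, 8], [2, 5, 7], [4], [9]].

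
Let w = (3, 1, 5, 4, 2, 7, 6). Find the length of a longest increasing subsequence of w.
3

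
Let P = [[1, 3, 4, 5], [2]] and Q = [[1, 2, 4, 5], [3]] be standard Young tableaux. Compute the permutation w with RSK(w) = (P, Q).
Reverse the RSK construction: for i from n down to 1, find the cell of Q containing i, remove the entry at that cell from P, and reverse-bump it up through P; the value ejected from row 1 is w(i).

Step i=5: Q has 5 at row 1, column 4; remove that cell from P, ejecting 5. So w(5) = 5. P is now [[1, 3, 4], [2]].
Step i=4: Q has 4 at row 1, column 3; remove that cell from P, ejecting 4. So w(4) = 4. P is now [[1, 3], [2]].
Step i=3: Q has 3 at row 2, column 1; remove 2 from row 2 of P and reverse-bump: 2 enters row 1 and ejects 1. So w(3) = 1. P is now [[2, 3]].
Step i=2: Q has 2 at row 1, column 2; remove that cell from P, ejecting 3. So w(2) = 3. P is now [[2]].
Step i=1: Q has 1 at row 1, column 1; remove that cell from P, ejecting 2. So w(1) = 2. P is now [].

So w = 2 3 1 4 5.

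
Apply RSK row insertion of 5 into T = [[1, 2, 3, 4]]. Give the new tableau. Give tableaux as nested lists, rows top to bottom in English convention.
5 is larger than every entry of row 1, so it is appended to row 1. The new tableau is [[1, 2, 3, 4, 5]].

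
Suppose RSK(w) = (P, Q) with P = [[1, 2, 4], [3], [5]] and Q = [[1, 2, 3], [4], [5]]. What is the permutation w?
Reverse the RSK construction: for i from n down to 1, find the cell of Q containing i, remove the entry at that cell from P, and reverse-bump it up through P; the value ejected from row 1 is w(i).

Step i=5: Q has 5 at row 3, column 1; remove 5 from row 3 of P and reverse-bump: 5 enters row 2 and ejects 3; 3 enters row 1 and ejects 2. So w(5) = 2. P is now [[1, 3, 4], [5]].
Step i=4: Q has 4 at row 2, column 1; remove 5 from row 2 of P and reverse-bump: 5 enters row 1 and ejects 4. So w(4) = 4. P is now [[1, 3, 5]].
Step i=3: Q has 3 at row 1, column 3; remove that cell from P, ejecting 5. So w(3) = 5. P is now [[1, 3]].
Step i=2: Q has 2 at row 1, column 2; remove that cell from P, ejecting 3. So w(2) = 3. P is now [[1]].
Step i=1: Q has 1 at row 1, column 1; remove that cell from P, ejecting 1. So w(1) = 1. P is now [].

So w = 1 3 5 4 2.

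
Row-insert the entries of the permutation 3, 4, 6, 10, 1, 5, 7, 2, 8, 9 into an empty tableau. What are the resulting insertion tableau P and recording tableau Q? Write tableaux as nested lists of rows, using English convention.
Insert each entry of the permutation into P by Schensted row insertion, recording in Q the position of each new cell.

Insert 3: appended to row 1. P = [[3]], Q = [[1]].
Insert 4: appended to row 1. P = [[3, 4]], Q = [[1, 2]].
Insert 6: appended to row 1. P = [[3, 4, 6]], Q = [[1, 2, 3]].
Insert 10: appended to row 1. P = [[3, 4, 6, 10]], Q = [[1, 2, 3, 4]].
Insert 1: 1 bumps 3 from row 1; 3 starts row 2. P = [[1, 4, 6, 10], [3]], Q = [[1, 2, 3, 4], [5]].
Insert 5: 5 bumps 6 from row 1; 6 appends to row 2. P = [[1, 4, 5, 10], [3, 6]], Q = [[1, 2, 3, 4], [5, 6]].
Insert 7: 7 bumps 10 from row 1; 10 appends to row 2. P = [[1, 4, 5, 7], [3, 6, 10]], Q = [[1, 2, 3, 4], [5, 6, 7]].
Insert 2: 2 bumps 4 from row 1; 4 bumps 6 from row 2; 6 starts row 3. P = [[1, 2, 5, 7], [3, 4, 10], [6]], Q = [[1, 2, 3, 4], [5, 6, 7], [8]].
Insert 8: appended to row 1. P = [[1, 2, 5, 7, 8], [3, 4, 10], [6]], Q = [[1, 2, 3, 4, 9], [5, 6, 7], [8]].
Insert 9: appended to row 1. P = [[1, 2, 5, 7, 8, 9], [3, 4, 10], [6]], Q = [[1, 2, 3, 4, 9, 10], [5, 6, 7], [8]].

So P = [[1, 2, 5, 7, 8, 9], [3, 4, 10], [6]], Q = [[1, 2, 3, 4, 9, 10], [5, 6, 7], [8]].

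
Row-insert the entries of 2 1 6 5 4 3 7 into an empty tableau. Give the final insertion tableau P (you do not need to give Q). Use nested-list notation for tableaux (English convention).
P = [[1, 3, 7], [2, 4], [5], [6]]

Insert 2: appended to row 1. P = [[2]].
Insert 1: 1 bumps 2 from row 1; 2 starts row 2. P = [[1], [2]].
Insert 6: appended to row 1. P = [[1, 6], [2]].
Insert 5: 5 bumps 6 from row 1; 6 appends to row 2. P = [[1, 5], [2, 6]].
Insert 4: 4 bumps 5 from row 1; 5 bumps 6 from row 2; 6 starts row 3. P = [[1, 4], [2, 5], [6]].
Insert 3: 3 bumps 4 from row 1; 4 bumps 5 from row 2; 5 bumps 6 from row 3; 6 starts row 4. P = [[1, 3], [2, 4], [5], [6]].
Insert 7: appended to row 1. P = [[1, 3, 7], [2, 4], [5], [6]].

So P = [[1, 3, 7], [2, 4], [5], [6]].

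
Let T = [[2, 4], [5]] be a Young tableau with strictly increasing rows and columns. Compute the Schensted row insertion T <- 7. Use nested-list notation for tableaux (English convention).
[[2, 4, 7], [5]]

7 is larger than every entry of row 1, so it is appended to row 1. The new tableau is [[2, 4, 7], [5]].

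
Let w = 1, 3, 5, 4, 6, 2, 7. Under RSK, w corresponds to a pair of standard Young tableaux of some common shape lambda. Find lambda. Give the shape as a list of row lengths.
[5, 1, 1]

Row-insert each entry into an empty tableau.

After inserting 1: P = [[1]].
After inserting 3: P = [[1, 3]].
After inserting 5: P = [[1, 3, 5]].
After inserting 4: P = [[1, 3, 4], [5]].
After inserting 6: P = [[1, 3, 4, 6], [5]].
After inserting 2: P = [[1, 2, 4, 6], [3], [5]].
After inserting 7: P = [[1, 2, 4, 6, 7], [3], [5]].

The final insertion tableau P = [[1, 2, 4, 6, 7], [3], [5]] has shape [5, 1, 1].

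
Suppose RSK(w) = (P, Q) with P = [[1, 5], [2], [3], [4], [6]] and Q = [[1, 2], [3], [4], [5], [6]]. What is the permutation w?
Reverse the RSK construction: for i from n down to 1, find the cell of Q containing i, remove the entry at that cell from P, and reverse-bump it up through P; the value ejected from row 1 is w(i).

Step i=6: Q has 6 at row 5, column 1; remove 6 from row 5 of P and reverse-bump: 6 enters row 4 and ejects 4; 4 enters row 3 and ejects 3; 3 enters row 2 and ejects 2; 2 enters row 1 and ejects 1. So w(6) = 1. P is now [[2, 5], [3], [4], [6]].
Step i=5: Q has 5 at row 4, column 1; remove 6 from row 4 of P and reverse-bump: 6 enters row 3 and ejects 4; 4 enters row 2 and ejects 3; 3 enters row 1 and ejects 2. So w(5) = 2. P is now [[3, 5], [4], [6]].
Step i=4: Q has 4 at row 3, column 1; remove 6 from row 3 of P and reverse-bump: 6 enters row 2 and ejects 4; 4 enters row 1 and ejects 3. So w(4) = 3. P is now [[4, 5], [6]].
Step i=3: Q has 3 at row 2, column 1; remove 6 from row 2 of P and reverse-bump: 6 enters row 1 and ejects 5. So w(3) = 5. P is now [[4, 6]].
Step i=2: Q has 2 at row 1, column 2; remove that cell from P, ejecting 6. So w(2) = 6. P is now [[4]].
Step i=1: Q has 1 at row 1, column 1; remove that cell from P, ejecting 4. So w(1) = 4. P is now [].

So w = 4 6 5 3 2 1.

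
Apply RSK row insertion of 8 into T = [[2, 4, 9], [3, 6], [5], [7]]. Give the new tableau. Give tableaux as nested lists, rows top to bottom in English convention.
[[2, 4, 8], [3, 6, 9], [5], [7]]

In row 1, 8 replaces 9 (the leftmost entry greater than 8); 9 is bumped to row 2. 9 is appended to row 2. The new tableau is [[2, 4, 8], [3, 6, 9], [5], [7]].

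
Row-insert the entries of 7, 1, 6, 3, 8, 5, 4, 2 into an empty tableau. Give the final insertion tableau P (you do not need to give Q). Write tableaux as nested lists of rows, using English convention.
P = [[1, 2, 4], [3, 8], [5], [6], [7]]

After inserting 7: P = [[7]].
After inserting 1: P = [[1], [7]].
After inserting 6: P = [[1, 6], [7]].
After inserting 3: P = [[1, 3], [6], [7]].
After inserting 8: P = [[1, 3, 8], [6], [7]].
After inserting 5: P = [[1, 3, 5], [6, 8], [7]].
After inserting 4: P = [[1, 3, 4], [5, 8], [6], [7]].
After inserting 2: P = [[1, 2, 4], [3, 8], [5], [6], [7]].

So P = [[1, 2, 4], [3, 8], [5], [6], [7]].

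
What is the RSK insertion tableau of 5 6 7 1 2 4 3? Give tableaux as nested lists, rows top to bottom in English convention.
P = [[1, 2, 3], [4, 6, 7], [5]]

After inserting 5: P = [[5]].
After inserting 6: P = [[5, 6]].
After inserting 7: P = [[5, 6, 7]].
After inserting 1: P = [[1, 6, 7], [5]].
After inserting 2: P = [[1, 2, 7], [5, 6]].
After inserting 4: P = [[1, 2, 4], [5, 6, 7]].
After inserting 3: P = [[1, 2, 3], [4, 6, 7], [5]].

So P = [[1, 2, 3], [4, 6, 7], [5]].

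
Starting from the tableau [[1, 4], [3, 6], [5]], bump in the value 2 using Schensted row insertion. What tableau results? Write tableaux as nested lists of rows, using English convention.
In row 1, 2 replaces 4 (the leftmost entry greater than 2); 4 is bumped to row 2. In row 2, 4 replaces 6 (the leftmost entry greater than 4); 6 is bumped to row 3. 6 is appended to row 3. The new tableau is [[1, 2], [3, 4], [5, 6]].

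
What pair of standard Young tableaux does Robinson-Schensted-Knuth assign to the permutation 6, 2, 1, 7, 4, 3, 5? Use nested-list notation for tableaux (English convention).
Insert each entry of the permutation into P by Schensted row insertion, recording in Q the position of each new cell.

After inserting 6: P = [[6]].
After inserting 2: P = [[2], [6]].
After inserting 1: P = [[1], [2], [6]].
After inserting 7: P = [[1, 7], [2], [6]].
After inserting 4: P = [[1, 4], [2, 7], [6]].
After inserting 3: P = [[1, 3], [2, 4], [6, 7]].
After inserting 5: P = [[1, 3, 5], [2, 4], [6, 7]].

So P = [[1, 3, 5], [2, 4], [6, 7]], Q = [[1, 4, 7], [2, 5], [3, 6]].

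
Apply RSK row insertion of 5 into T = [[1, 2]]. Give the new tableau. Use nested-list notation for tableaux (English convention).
[[1, 2, 5]]

5 is larger than every entry of row 1, so it is appended to row 1. The new tableau is [[1, 2, 5]].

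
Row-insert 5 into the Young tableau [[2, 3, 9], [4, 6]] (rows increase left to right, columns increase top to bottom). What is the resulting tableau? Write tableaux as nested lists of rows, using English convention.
In row 1, 5 replaces 9 (the leftmost entry greater than 5); 9 is bumped to row 2. 9 is appended to row 2. The new tableau is [[2, 3, 5], [4, 6, 9]].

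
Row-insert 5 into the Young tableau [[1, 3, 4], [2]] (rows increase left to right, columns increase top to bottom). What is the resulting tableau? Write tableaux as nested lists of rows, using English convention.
[[1, 3, 4, 5], [2]]

5 is larger than every entry of row 1, so it is appended to row 1. The new tableau is [[1, 3, 4, 5], [2]].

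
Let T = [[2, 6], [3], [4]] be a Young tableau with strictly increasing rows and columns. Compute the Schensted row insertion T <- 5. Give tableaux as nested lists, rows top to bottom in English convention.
In row 1, 5 replaces 6 (the leftmost entry greater than 5); 6 is bumped to row 2. 6 is appended to row 2. The new tableau is [[2, 5], [3, 6], [4]].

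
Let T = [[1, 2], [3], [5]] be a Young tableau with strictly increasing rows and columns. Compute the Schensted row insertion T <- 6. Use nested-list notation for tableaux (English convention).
[[1, 2, 6], [3], [5]]

6 is larger than every entry of row 1, so it is appended to row 1. The new tableau is [[1, 2, 6], [3], [5]].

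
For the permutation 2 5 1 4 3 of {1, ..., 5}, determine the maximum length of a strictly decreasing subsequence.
3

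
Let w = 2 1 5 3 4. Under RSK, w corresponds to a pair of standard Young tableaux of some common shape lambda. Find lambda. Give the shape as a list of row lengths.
Row-insert each entry into an empty tableau.

After inserting 2: P = [[2]].
After inserting 1: P = [[1], [2]].
After inserting 5: P = [[1, 5], [2]].
After inserting 3: P = [[1, 3], [2, 5]].
After inserting 4: P = [[1, 3, 4], [2, 5]].

The final insertion tableau P = [[1, 3, 4], [2, 5]] has shape [3, 2].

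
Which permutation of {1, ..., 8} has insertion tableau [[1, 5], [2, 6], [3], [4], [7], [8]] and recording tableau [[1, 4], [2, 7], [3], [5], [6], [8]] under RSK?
8 7 4 6 3 2 5 1

Reverse the RSK construction: for i from n down to 1, find the cell of Q containing i, remove the entry at that cell from P, and reverse-bump it up through P; the value ejected from row 1 is w(i).

Step i=8: Q has 8 at row 6, column 1; remove 8 from row 6 of P and reverse-bump: 8 enters row 5 and ejects 7; 7 enters row 4 and ejects 4; 4 enters row 3 and ejects 3; 3 enters row 2 and ejects 2; 2 enters row 1 and ejects 1. So w(8) = 1. P is now [[2, 5], [3, 6], [4], [7], [8]].
Step i=7: Q has 7 at row 2, column 2; remove 6 from row 2 of P and reverse-bump: 6 enters row 1 and ejects 5. So w(7) = 5. P is now [[2, 6], [3], [4], [7], [8]].
Step i=6: Q has 6 at row 5, column 1; remove 8 from row 5 of P and reverse-bump: 8 enters row 4 and ejects 7; 7 enters row 3 and ejects 4; 4 enters row 2 and ejects 3; 3 enters row 1 and ejects 2. So w(6) = 2. P is now [[3, 6], [4], [7], [8]].
Step i=5: Q has 5 at row 4, column 1; remove 8 from row 4 of P and reverse-bump: 8 enters row 3 and ejects 7; 7 enters row 2 and ejects 4; 4 enters row 1 and ejects 3. So w(5) = 3. P is now [[4, 6], [7], [8]].
Step i=4: Q has 4 at row 1, column 2; remove that cell from P, ejecting 6. So w(4) = 6. P is now [[4], [7], [8]].
Step i=3: Q has 3 at row 3, column 1; remove 8 from row 3 of P and reverse-bump: 8 enters row 2 and ejects 7; 7 enters row 1 and ejects 4. So w(3) = 4. P is now [[7], [8]].
Step i=2: Q has 2 at row 2, column 1; remove 8 from row 2 of P and reverse-bump: 8 enters row 1 and ejects 7. So w(2) = 7. P is now [[8]].
Step i=1: Q has 1 at row 1, column 1; remove that cell from P, ejecting 8. So w(1) = 8. P is now [].

So w = 8 7 4 6 3 2 5 1.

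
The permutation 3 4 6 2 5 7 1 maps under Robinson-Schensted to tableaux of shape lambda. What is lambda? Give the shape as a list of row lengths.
[4, 2, 1]

Row-insert each entry into an empty tableau.

After inserting 3: P = [[3]].
After inserting 4: P = [[3, 4]].
After inserting 6: P = [[3, 4, 6]].
After inserting 2: P = [[2, 4, 6], [3]].
After inserting 5: P = [[2, 4, 5], [3, 6]].
After inserting 7: P = [[2, 4, 5, 7], [3, 6]].
After inserting 1: P = [[1, 4, 5, 7], [2, 6], [3]].

The final insertion tableau P = [[1, 4, 5, 7], [2, 6], [3]] has shape [4, 2, 1].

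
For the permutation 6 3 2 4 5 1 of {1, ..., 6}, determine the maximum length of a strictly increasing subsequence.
3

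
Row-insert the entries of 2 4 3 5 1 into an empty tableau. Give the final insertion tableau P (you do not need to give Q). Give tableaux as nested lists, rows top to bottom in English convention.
Insert 2: appended to row 1. P = [[2]].
Insert 4: appended to row 1. P = [[2, 4]].
Insert 3: 3 bumps 4 from row 1; 4 starts row 2. P = [[2, 3], [4]].
Insert 5: appended to row 1. P = [[2, 3, 5], [4]].
Insert 1: 1 bumps 2 from row 1; 2 bumps 4 from row 2; 4 starts row 3. P = [[1, 3, 5], [2], [4]].

So P = [[1, 3, 5], [2], [4]].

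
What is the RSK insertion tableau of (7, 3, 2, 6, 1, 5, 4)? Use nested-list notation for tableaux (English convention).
Insert 7: appended to row 1. P = [[7]].
Insert 3: 3 bumps 7 from row 1; 7 starts row 2. P = [[3], [7]].
Insert 2: 2 bumps 3 from row 1; 3 bumps 7 from row 2; 7 starts row 3. P = [[2], [3], [7]].
Insert 6: appended to row 1. P = [[2, 6], [3], [7]].
Insert 1: 1 bumps 2 from row 1; 2 bumps 3 from row 2; 3 bumps 7 from row 3; 7 starts row 4. P = [[1, 6], [2], [3], [7]].
Insert 5: 5 bumps 6 from row 1; 6 appends to row 2. P = [[1, 5], [2, 6], [3], [7]].
Insert 4: 4 bumps 5 from row 1; 5 bumps 6 from row 2; 6 appends to row 3. P = [[1, 4], [2, 5], [3, 6], [7]].

So P = [[1, 4], [2, 5], [3, 6], [7]].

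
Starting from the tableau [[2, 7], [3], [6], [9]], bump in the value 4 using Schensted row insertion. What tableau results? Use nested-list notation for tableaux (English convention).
[[2, 4], [3, 7], [6], [9]]

In row 1, 4 replaces 7 (the leftmost entry greater than 4); 7 is bumped to row 2. 7 is appended to row 2. The new tableau is [[2, 4], [3, 7], [6], [9]].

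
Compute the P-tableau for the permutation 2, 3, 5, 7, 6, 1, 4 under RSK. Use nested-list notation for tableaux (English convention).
Insert 2: appended to row 1. P = [[2]].
Insert 3: appended to row 1. P = [[2, 3]].
Insert 5: appended to row 1. P = [[2, 3, 5]].
Insert 7: appended to row 1. P = [[2, 3, 5, 7]].
Insert 6: 6 bumps 7 from row 1; 7 starts row 2. P = [[2, 3, 5, 6], [7]].
Insert 1: 1 bumps 2 from row 1; 2 bumps 7 from row 2; 7 starts row 3. P = [[1, 3, 5, 6], [2], [7]].
Insert 4: 4 bumps 5 from row 1; 5 appends to row 2. P = [[1, 3, 4, 6], [2, 5], [7]].

So P = [[1, 3, 4, 6], [2, 5], [7]].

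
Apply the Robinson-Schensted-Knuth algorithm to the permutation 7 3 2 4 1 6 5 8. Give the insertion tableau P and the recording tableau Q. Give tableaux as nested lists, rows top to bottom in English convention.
P = [[1, 4, 5, 8], [2, 6], [3], [7]], Q = [[1, 4, 6, 8], [2, 7], [3], [5]]

Insert each entry of the permutation into P by Schensted row insertion, recording in Q the position of each new cell.

Insert 7: appended to row 1. P = [[7]].
Insert 3: 3 bumps 7 from row 1; 7 starts row 2. P = [[3], [7]].
Insert 2: 2 bumps 3 from row 1; 3 bumps 7 from row 2; 7 starts row 3. P = [[2], [3], [7]].
Insert 4: appended to row 1. P = [[2, 4], [3], [7]].
Insert 1: 1 bumps 2 from row 1; 2 bumps 3 from row 2; 3 bumps 7 from row 3; 7 starts row 4. P = [[1, 4], [2], [3], [7]].
Insert 6: appended to row 1. P = [[1, 4, 6], [2], [3], [7]].
Insert 5: 5 bumps 6 from row 1; 6 appends to row 2. P = [[1, 4, 5], [2, 6], [3], [7]].
Insert 8: appended to row 1. P = [[1, 4, 5, 8], [2, 6], [3], [7]].

So P = [[1, 4, 5, 8], [2, 6], [3], [7]], Q = [[1, 4, 6, 8], [2, 7], [3], [5]].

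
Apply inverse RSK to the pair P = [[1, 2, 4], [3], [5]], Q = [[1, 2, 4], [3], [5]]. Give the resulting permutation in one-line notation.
1 5 3 4 2

Reverse the RSK construction: for i from n down to 1, find the cell of Q containing i, remove the entry at that cell from P, and reverse-bump it up through P; the value ejected from row 1 is w(i).

Step i=5: Q has 5 at row 3, column 1; remove 5 from row 3 of P and reverse-bump: 5 enters row 2 and ejects 3; 3 enters row 1 and ejects 2. So w(5) = 2. P is now [[1, 3, 4], [5]].
Step i=4: Q has 4 at row 1, column 3; remove that cell from P, ejecting 4. So w(4) = 4. P is now [[1, 3], [5]].
Step i=3: Q has 3 at row 2, column 1; remove 5 from row 2 of P and reverse-bump: 5 enters row 1 and ejects 3. So w(3) = 3. P is now [[1, 5]].
Step i=2: Q has 2 at row 1, column 2; remove that cell from P, ejecting 5. So w(2) = 5. P is now [[1]].
Step i=1: Q has 1 at row 1, column 1; remove that cell from P, ejecting 1. So w(1) = 1. P is now [].

So w = 1 5 3 4 2.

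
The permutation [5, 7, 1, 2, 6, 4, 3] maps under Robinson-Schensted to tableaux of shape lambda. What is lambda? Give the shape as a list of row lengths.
[3, 2, 1, 1]

Row-insert each entry into an empty tableau.

After inserting 5: P = [[5]].
After inserting 7: P = [[5, 7]].
After inserting 1: P = [[1, 7], [5]].
After inserting 2: P = [[1, 2], [5, 7]].
After inserting 6: P = [[1, 2, 6], [5, 7]].
After inserting 4: P = [[1, 2, 4], [5, 6], [7]].
After inserting 3: P = [[1, 2, 3], [4, 6], [5], [7]].

The final insertion tableau P = [[1, 2, 3], [4, 6], [5], [7]] has shape [3, 2, 1, 1].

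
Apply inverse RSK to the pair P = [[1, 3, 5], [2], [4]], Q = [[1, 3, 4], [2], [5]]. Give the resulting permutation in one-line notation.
4 2 3 5 1

Reverse the RSK construction: for i from n down to 1, find the cell of Q containing i, remove the entry at that cell from P, and reverse-bump it up through P; the value ejected from row 1 is w(i).

Step i=5: Q has 5 at row 3, column 1; remove 4 from row 3 of P and reverse-bump: 4 enters row 2 and ejects 2; 2 enters row 1 and ejects 1. So w(5) = 1. P is now [[2, 3, 5], [4]].
Step i=4: Q has 4 at row 1, column 3; remove that cell from P, ejecting 5. So w(4) = 5. P is now [[2, 3], [4]].
Step i=3: Q has 3 at row 1, column 2; remove that cell from P, ejecting 3. So w(3) = 3. P is now [[2], [4]].
Step i=2: Q has 2 at row 2, column 1; remove 4 from row 2 of P and reverse-bump: 4 enters row 1 and ejects 2. So w(2) = 2. P is now [[4]].
Step i=1: Q has 1 at row 1, column 1; remove that cell from P, ejecting 4. So w(1) = 4. P is now [].

So w = 4 2 3 5 1.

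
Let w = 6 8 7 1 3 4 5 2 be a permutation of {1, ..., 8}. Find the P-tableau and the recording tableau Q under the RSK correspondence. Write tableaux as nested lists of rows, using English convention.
Insert each entry of the permutation into P by Schensted row insertion, recording in Q the position of each new cell.

Insert 6: appended to row 1. P = [[6]], Q = [[1]].
Insert 8: appended to row 1. P = [[6, 8]], Q = [[1, 2]].
Insert 7: 7 bumps 8 from row 1; 8 starts row 2. P = [[6, 7], [8]], Q = [[1, 2], [3]].
Insert 1: 1 bumps 6 from row 1; 6 bumps 8 from row 2; 8 starts row 3. P = [[1, 7], [6], [8]], Q = [[1, 2], [3], [4]].
Insert 3: 3 bumps 7 from row 1; 7 appends to row 2. P = [[1, 3], [6, 7], [8]], Q = [[1, 2], [3, 5], [4]].
Insert 4: appended to row 1. P = [[1, 3, 4], [6, 7], [8]], Q = [[1, 2, 6], [3, 5], [4]].
Insert 5: appended to row 1. P = [[1, 3, 4, 5], [6, 7], [8]], Q = [[1, 2, 6, 7], [3, 5], [4]].
Insert 2: 2 bumps 3 from row 1; 3 bumps 6 from row 2; 6 bumps 8 from row 3; 8 starts row 4. P = [[1, 2, 4, 5], [3, 7], [6], [8]], Q = [[1, 2, 6, 7], [3, 5], [4], [8]].

So P = [[1, 2, 4, 5], [3, 7], [6], [8]], Q = [[1, 2, 6, 7], [3, 5], [4], [8]].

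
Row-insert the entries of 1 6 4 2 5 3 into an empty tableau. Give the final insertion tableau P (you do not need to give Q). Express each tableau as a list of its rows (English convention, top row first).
Insert 1: appended to row 1. P = [[1]].
Insert 6: appended to row 1. P = [[1, 6]].
Insert 4: 4 bumps 6 from row 1; 6 starts row 2. P = [[1, 4], [6]].
Insert 2: 2 bumps 4 from row 1; 4 bumps 6 from row 2; 6 starts row 3. P = [[1, 2], [4], [6]].
Insert 5: appended to row 1. P = [[1, 2, 5], [4], [6]].
Insert 3: 3 bumps 5 from row 1; 5 appends to row 2. P = [[1, 2, 3], [4, 5], [6]].

So P = [[1, 2, 3], [4, 5], [6]].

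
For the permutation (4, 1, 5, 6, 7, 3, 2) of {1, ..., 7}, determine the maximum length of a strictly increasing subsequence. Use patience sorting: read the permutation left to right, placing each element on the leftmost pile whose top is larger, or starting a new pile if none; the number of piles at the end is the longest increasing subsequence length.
4: new pile. tops = [4]
1: onto pile 1 (replacing 4). tops = [1]
5: new pile. tops = [1, 5]
6: new pile. tops = [1, 5, 6]
7: new pile. tops = [1, 5, 6, 7]
3: onto pile 2 (replacing 5). tops = [1, 3, 6, 7]
2: onto pile 2 (replacing 3). tops = [1, 2, 6, 7]

4 piles, so the longest increasing subsequence has length 4.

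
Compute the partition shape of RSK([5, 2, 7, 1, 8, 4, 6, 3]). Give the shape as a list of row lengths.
[3, 3, 2]

Row-insert each entry into an empty tableau.

After inserting 5: P = [[5]].
After inserting 2: P = [[2], [5]].
After inserting 7: P = [[2, 7], [5]].
After inserting 1: P = [[1, 7], [2], [5]].
After inserting 8: P = [[1, 7, 8], [2], [5]].
After inserting 4: P = [[1, 4, 8], [2, 7], [5]].
After inserting 6: P = [[1, 4, 6], [2, 7, 8], [5]].
After inserting 3: P = [[1, 3, 6], [2, 4, 8], [5, 7]].

The final insertion tableau P = [[1, 3, 6], [2, 4, 8], [5, 7]] has shape [3, 3, 2].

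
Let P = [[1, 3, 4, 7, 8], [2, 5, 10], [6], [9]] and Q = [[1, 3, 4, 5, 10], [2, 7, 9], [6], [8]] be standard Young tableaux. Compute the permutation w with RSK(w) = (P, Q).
Reverse the RSK construction: for i from n down to 1, find the cell of Q containing i, remove the entry at that cell from P, and reverse-bump it up through P; the value ejected from row 1 is w(i).

Step i=10: Q has 10 at row 1, column 5; remove that cell from P, ejecting 8. So w(10) = 8. P is now [[1, 3, 4, 7], [2, 5, 10], [6], [9]].
Step i=9: Q has 9 at row 2, column 3; remove 10 from row 2 of P and reverse-bump: 10 enters row 1 and ejects 7. So w(9) = 7. P is now [[1, 3, 4, 10], [2, 5], [6], [9]].
Step i=8: Q has 8 at row 4, column 1; remove 9 from row 4 of P and reverse-bump: 9 enters row 3 and ejects 6; 6 enters row 2 and ejects 5; 5 enters row 1 and ejects 4. So w(8) = 4. P is now [[1, 3, 5, 10], [2, 6], [9]].
Step i=7: Q has 7 at row 2, column 2; remove 6 from row 2 of P and reverse-bump: 6 enters row 1 and ejects 5. So w(7) = 5. P is now [[1, 3, 6, 10], [2], [9]].
Step i=6: Q has 6 at row 3, column 1; remove 9 from row 3 of P and reverse-bump: 9 enters row 2 and ejects 2; 2 enters row 1 and ejects 1. So w(6) = 1. P is now [[2, 3, 6, 10], [9]].
Step i=5: Q has 5 at row 1, column 4; remove that cell from P, ejecting 10. So w(5) = 10. P is now [[2, 3, 6], [9]].
Step i=4: Q has 4 at row 1, column 3; remove that cell from P, ejecting 6. So w(4) = 6. P is now [[2, 3], [9]].
Step i=3: Q has 3 at row 1, column 2; remove that cell from P, ejecting 3. So w(3) = 3. P is now [[2], [9]].
Step i=2: Q has 2 at row 2, column 1; remove 9 from row 2 of P and reverse-bump: 9 enters row 1 and ejects 2. So w(2) = 2. P is now [[9]].
Step i=1: Q has 1 at row 1, column 1; remove that cell from P, ejecting 9. So w(1) = 9. P is now [].

So w = 9 2 3 6 10 1 5 4 7 8.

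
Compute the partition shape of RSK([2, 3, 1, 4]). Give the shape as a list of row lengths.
[3, 1]

Row-insert each entry into an empty tableau.

After inserting 2: P = [[2]].
After inserting 3: P = [[2, 3]].
After inserting 1: P = [[1, 3], [2]].
After inserting 4: P = [[1, 3, 4], [2]].

The final insertion tableau P = [[1, 3, 4], [2]] has shape [3, 1].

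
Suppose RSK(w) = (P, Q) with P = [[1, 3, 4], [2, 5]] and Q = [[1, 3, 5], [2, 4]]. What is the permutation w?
2 1 5 3 4

Reverse RSK: for i = n, n-1, ..., 1, locate i in Q, remove the corresponding corner cell from P, and reverse-bump its entry up through P; the value ejected from row 1 is w(i).

So w = 2 1 5 3 4.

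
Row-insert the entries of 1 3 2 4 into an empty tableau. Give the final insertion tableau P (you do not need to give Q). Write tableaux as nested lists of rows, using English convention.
P = [[1, 2, 4], [3]]

Insert 1: appended to row 1. P = [[1]].
Insert 3: appended to row 1. P = [[1, 3]].
Insert 2: 2 bumps 3 from row 1; 3 starts row 2. P = [[1, 2], [3]].
Insert 4: appended to row 1. P = [[1, 2, 4], [3]].

So P = [[1, 2, 4], [3]].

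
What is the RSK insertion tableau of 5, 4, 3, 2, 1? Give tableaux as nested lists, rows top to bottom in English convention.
Insert 5: appended to row 1. P = [[5]].
Insert 4: 4 bumps 5 from row 1; 5 starts row 2. P = [[4], [5]].
Insert 3: 3 bumps 4 from row 1; 4 bumps 5 from row 2; 5 starts row 3. P = [[3], [4], [5]].
Insert 2: 2 bumps 3 from row 1; 3 bumps 4 from row 2; 4 bumps 5 from row 3; 5 starts row 4. P = [[2], [3], [4], [5]].
Insert 1: 1 bumps 2 from row 1; 2 bumps 3 from row 2; 3 bumps 4 from row 3; 4 bumps 5 from row 4; 5 starts row 5. P = [[1], [2], [3], [4], [5]].

So P = [[1], [2], [3], [4], [5]].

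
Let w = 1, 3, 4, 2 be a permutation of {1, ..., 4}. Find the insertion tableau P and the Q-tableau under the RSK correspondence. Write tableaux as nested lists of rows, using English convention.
Insert each entry of the permutation into P by Schensted row insertion, recording in Q the position of each new cell.

After inserting 1: P = [[1]].
After inserting 3: P = [[1, 3]].
After inserting 4: P = [[1, 3, 4]].
After inserting 2: P = [[1, 2, 4], [3]].

So P = [[1, 2, 4], [3]], Q = [[1, 2, 3], [4]].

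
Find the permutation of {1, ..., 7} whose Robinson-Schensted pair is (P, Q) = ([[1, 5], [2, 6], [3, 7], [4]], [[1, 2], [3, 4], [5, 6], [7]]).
4 7 3 6 2 5 1

Reverse RSK: for i = n, n-1, ..., 1, locate i in Q, remove the corresponding corner cell from P, and reverse-bump its entry up through P; the value ejected from row 1 is w(i).

So w = 4 7 3 6 2 5 1.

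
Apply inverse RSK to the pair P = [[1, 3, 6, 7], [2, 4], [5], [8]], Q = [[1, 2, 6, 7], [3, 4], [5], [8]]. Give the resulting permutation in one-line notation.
Reverse the RSK construction: for i from n down to 1, find the cell of Q containing i, remove the entry at that cell from P, and reverse-bump it up through P; the value ejected from row 1 is w(i).

Step i=8: Q has 8 at row 4, column 1; remove 8 from row 4 of P and reverse-bump: 8 enters row 3 and ejects 5; 5 enters row 2 and ejects 4; 4 enters row 1 and ejects 3. So w(8) = 3. P is now [[1, 4, 6, 7], [2, 5], [8]].
Step i=7: Q has 7 at row 1, column 4; remove that cell from P, ejecting 7. So w(7) = 7. P is now [[1, 4, 6], [2, 5], [8]].
Step i=6: Q has 6 at row 1, column 3; remove that cell from P, ejecting 6. So w(6) = 6. P is now [[1, 4], [2, 5], [8]].
Step i=5: Q has 5 at row 3, column 1; remove 8 from row 3 of P and reverse-bump: 8 enters row 2 and ejects 5; 5 enters row 1 and ejects 4. So w(5) = 4. P is now [[1, 5], [2, 8]].
Step i=4: Q has 4 at row 2, column 2; remove 8 from row 2 of P and reverse-bump: 8 enters row 1 and ejects 5. So w(4) = 5. P is now [[1, 8], [2]].
Step i=3: Q has 3 at row 2, column 1; remove 2 from row 2 of P and reverse-bump: 2 enters row 1 and ejects 1. So w(3) = 1. P is now [[2, 8]].
Step i=2: Q has 2 at row 1, column 2; remove that cell from P, ejecting 8. So w(2) = 8. P is now [[2]].
Step i=1: Q has 1 at row 1, column 1; remove that cell from P, ejecting 2. So w(1) = 2. P is now [].

So w = 2 8 1 5 4 6 7 3.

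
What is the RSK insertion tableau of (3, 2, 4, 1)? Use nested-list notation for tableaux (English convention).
P = [[1, 4], [2], [3]]

Insert 3: appended to row 1. P = [[3]].
Insert 2: 2 bumps 3 from row 1; 3 starts row 2. P = [[2], [3]].
Insert 4: appended to row 1. P = [[2, 4], [3]].
Insert 1: 1 bumps 2 from row 1; 2 bumps 3 from row 2; 3 starts row 3. P = [[1, 4], [2], [3]].

So P = [[1, 4], [2], [3]].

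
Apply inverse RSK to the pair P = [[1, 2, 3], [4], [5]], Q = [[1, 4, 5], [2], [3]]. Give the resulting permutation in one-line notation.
5 4 1 2 3

Reverse the RSK construction: for i from n down to 1, find the cell of Q containing i, remove the entry at that cell from P, and reverse-bump it up through P; the value ejected from row 1 is w(i).

Step i=5: Q has 5 at row 1, column 3; remove that cell from P, ejecting 3. So w(5) = 3. P is now [[1, 2], [4], [5]].
Step i=4: Q has 4 at row 1, column 2; remove that cell from P, ejecting 2. So w(4) = 2. P is now [[1], [4], [5]].
Step i=3: Q has 3 at row 3, column 1; remove 5 from row 3 of P and reverse-bump: 5 enters row 2 and ejects 4; 4 enters row 1 and ejects 1. So w(3) = 1. P is now [[4], [5]].
Step i=2: Q has 2 at row 2, column 1; remove 5 from row 2 of P and reverse-bump: 5 enters row 1 and ejects 4. So w(2) = 4. P is now [[5]].
Step i=1: Q has 1 at row 1, column 1; remove that cell from P, ejecting 5. So w(1) = 5. P is now [].

So w = 5 4 1 2 3.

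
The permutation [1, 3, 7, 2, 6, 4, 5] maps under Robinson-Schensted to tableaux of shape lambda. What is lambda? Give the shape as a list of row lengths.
[4, 2, 1]

RSK row insertion gives P = [[1, 2, 4, 5], [3, 6], [7]], which has shape [4, 2, 1].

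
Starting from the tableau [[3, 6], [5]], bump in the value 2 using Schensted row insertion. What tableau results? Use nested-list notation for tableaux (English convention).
In row 1, 2 replaces 3 (the leftmost entry greater than 2); 3 is bumped to row 2. In row 2, 3 replaces 5 (the leftmost entry greater than 3); 5 is bumped to row 3. 5 starts a new row 3. The new tableau is [[2, 6], [3], [5]].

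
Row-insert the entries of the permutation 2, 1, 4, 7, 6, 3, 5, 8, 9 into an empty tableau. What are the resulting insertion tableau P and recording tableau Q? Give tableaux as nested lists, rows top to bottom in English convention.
P = [[1, 3, 5, 8, 9], [2, 4, 6], [7]], Q = [[1, 3, 4, 8, 9], [2, 5, 7], [6]]

Insert each entry of the permutation into P by Schensted row insertion, recording in Q the position of each new cell.

Insert 2: appended to row 1. P = [[2]].
Insert 1: 1 bumps 2 from row 1; 2 starts row 2. P = [[1], [2]].
Insert 4: appended to row 1. P = [[1, 4], [2]].
Insert 7: appended to row 1. P = [[1, 4, 7], [2]].
Insert 6: 6 bumps 7 from row 1; 7 appends to row 2. P = [[1, 4, 6], [2, 7]].
Insert 3: 3 bumps 4 from row 1; 4 bumps 7 from row 2; 7 starts row 3. P = [[1, 3, 6], [2, 4], [7]].
Insert 5: 5 bumps 6 from row 1; 6 appends to row 2. P = [[1, 3, 5], [2, 4, 6], [7]].
Insert 8: appended to row 1. P = [[1, 3, 5, 8], [2, 4, 6], [7]].
Insert 9: appended to row 1. P = [[1, 3, 5, 8, 9], [2, 4, 6], [7]].

So P = [[1, 3, 5, 8, 9], [2, 4, 6], [7]], Q = [[1, 3, 4, 8, 9], [2, 5, 7], [6]].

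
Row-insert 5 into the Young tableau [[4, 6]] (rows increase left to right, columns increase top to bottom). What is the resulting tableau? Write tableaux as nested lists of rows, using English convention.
[[4, 5], [6]]

In row 1, 5 replaces 6 (the leftmost entry greater than 5); 6 is bumped to row 2. 6 starts a new row 2. The new tableau is [[4, 5], [6]].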